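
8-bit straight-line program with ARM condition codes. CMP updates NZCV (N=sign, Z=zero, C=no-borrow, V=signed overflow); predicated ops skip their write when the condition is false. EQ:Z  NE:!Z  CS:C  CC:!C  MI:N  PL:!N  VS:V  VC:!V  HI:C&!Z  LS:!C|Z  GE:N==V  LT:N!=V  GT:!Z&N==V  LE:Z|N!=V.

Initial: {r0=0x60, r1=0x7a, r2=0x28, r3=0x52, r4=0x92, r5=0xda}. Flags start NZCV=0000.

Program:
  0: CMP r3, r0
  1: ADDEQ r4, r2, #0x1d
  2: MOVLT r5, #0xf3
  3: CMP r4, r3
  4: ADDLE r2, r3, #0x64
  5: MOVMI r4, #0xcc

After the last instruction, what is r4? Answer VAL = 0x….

VAL = 0x92

0: ✓ CMP  NZCV=1000
1: · ADDEQ
2: ✓ MOVLT  r5←0xf3
3: ✓ CMP  NZCV=0011
4: ✓ ADDLE  r2←0xb6
5: · MOVMI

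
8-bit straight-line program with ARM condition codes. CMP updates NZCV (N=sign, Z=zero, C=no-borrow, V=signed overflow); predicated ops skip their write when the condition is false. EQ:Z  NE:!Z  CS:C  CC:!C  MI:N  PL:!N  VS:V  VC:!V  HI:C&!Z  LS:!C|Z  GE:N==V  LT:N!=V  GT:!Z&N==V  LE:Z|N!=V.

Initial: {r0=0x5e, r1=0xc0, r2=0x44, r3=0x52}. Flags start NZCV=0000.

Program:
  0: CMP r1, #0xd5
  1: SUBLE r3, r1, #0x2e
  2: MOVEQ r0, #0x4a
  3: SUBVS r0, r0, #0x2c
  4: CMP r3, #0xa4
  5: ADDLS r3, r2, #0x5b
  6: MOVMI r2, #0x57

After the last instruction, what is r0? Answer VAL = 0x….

VAL = 0x5e

0: ✓ CMP  NZCV=1000
1: ✓ SUBLE  r3←0x92
2: · MOVEQ
3: · SUBVS
4: ✓ CMP  NZCV=1000
5: ✓ ADDLS  r3←0x9f
6: ✓ MOVMI  r2←0x57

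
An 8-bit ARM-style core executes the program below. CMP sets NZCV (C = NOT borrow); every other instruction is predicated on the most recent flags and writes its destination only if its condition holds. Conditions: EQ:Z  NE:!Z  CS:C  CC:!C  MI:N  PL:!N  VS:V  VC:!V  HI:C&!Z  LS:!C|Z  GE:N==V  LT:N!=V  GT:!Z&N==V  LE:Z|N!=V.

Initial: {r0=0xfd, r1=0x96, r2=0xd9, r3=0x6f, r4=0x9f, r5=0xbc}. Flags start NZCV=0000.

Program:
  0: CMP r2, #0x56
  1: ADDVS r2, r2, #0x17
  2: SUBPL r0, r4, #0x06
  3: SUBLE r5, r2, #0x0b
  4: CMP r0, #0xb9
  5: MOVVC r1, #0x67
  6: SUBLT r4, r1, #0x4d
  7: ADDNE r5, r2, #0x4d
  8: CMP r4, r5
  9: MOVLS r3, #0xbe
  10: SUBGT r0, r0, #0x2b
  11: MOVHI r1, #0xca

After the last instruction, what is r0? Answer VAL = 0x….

0: ✓ CMP  NZCV=1010
1: · ADDVS
2: · SUBPL
3: ✓ SUBLE  r5←0xce
4: ✓ CMP  NZCV=0010
5: ✓ MOVVC  r1←0x67
6: · SUBLT
7: ✓ ADDNE  r5←0x26
8: ✓ CMP  NZCV=0011
9: · MOVLS
10: · SUBGT
11: ✓ MOVHI  r1←0xca

VAL = 0xfd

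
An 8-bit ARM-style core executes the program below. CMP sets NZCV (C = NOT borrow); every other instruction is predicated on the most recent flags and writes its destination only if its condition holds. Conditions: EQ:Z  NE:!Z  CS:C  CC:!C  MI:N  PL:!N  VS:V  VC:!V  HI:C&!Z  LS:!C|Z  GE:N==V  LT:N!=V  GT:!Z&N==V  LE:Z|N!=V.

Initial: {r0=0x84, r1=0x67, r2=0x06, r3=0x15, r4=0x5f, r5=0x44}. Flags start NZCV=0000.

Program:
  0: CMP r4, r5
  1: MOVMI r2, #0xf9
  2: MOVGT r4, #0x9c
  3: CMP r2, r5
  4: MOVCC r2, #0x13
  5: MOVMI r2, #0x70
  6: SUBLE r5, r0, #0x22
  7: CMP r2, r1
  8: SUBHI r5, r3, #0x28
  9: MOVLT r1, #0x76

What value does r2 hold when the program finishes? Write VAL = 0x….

VAL = 0x70

0: ✓ CMP  NZCV=0010
1: · MOVMI
2: ✓ MOVGT  r4←0x9c
3: ✓ CMP  NZCV=1000
4: ✓ MOVCC  r2←0x13
5: ✓ MOVMI  r2←0x70
6: ✓ SUBLE  r5←0x62
7: ✓ CMP  NZCV=0010
8: ✓ SUBHI  r5←0xed
9: · MOVLT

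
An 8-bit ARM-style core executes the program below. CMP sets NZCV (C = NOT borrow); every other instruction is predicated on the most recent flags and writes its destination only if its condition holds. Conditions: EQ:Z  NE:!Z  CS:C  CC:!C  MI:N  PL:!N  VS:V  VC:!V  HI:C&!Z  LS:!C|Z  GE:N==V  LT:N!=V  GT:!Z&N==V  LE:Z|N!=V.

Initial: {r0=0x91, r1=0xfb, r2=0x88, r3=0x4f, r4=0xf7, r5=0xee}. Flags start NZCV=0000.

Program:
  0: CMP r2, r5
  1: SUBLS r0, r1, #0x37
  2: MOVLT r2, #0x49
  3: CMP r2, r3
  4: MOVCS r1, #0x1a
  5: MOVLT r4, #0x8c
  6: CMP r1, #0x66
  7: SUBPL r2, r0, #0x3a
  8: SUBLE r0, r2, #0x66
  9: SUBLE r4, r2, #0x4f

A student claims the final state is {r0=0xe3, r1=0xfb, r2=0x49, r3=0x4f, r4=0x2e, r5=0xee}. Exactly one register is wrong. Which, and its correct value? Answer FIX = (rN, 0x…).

FIX = (r4, 0xfa)

0: ✓ CMP  NZCV=1000
1: ✓ SUBLS  r0←0xc4
2: ✓ MOVLT  r2←0x49
3: ✓ CMP  NZCV=1000
4: · MOVCS
5: ✓ MOVLT  r4←0x8c
6: ✓ CMP  NZCV=1010
7: · SUBPL
8: ✓ SUBLE  r0←0xe3
9: ✓ SUBLE  r4←0xfa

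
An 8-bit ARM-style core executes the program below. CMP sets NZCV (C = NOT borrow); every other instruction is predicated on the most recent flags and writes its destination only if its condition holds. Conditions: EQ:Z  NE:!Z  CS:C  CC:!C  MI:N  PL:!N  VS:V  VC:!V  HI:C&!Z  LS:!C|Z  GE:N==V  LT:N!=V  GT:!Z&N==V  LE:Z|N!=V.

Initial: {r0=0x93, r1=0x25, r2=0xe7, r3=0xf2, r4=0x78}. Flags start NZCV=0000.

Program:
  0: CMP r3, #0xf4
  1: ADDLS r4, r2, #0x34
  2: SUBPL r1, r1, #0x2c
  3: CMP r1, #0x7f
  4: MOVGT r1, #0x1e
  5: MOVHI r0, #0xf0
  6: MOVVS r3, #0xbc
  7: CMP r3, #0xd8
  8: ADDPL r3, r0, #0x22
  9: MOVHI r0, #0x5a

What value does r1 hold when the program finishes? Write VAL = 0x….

[0] flags=1000 → (cmp)
[1] flags=1000 LS?T → r4=0x1b
[2] flags=1000 PL?F → skip
[3] flags=1000 → (cmp)
[4] flags=1000 GT?F → skip
[5] flags=1000 HI?F → skip
[6] flags=1000 VS?F → skip
[7] flags=0010 → (cmp)
[8] flags=0010 PL?T → r3=0xb5
[9] flags=0010 HI?T → r0=0x5a

VAL = 0x25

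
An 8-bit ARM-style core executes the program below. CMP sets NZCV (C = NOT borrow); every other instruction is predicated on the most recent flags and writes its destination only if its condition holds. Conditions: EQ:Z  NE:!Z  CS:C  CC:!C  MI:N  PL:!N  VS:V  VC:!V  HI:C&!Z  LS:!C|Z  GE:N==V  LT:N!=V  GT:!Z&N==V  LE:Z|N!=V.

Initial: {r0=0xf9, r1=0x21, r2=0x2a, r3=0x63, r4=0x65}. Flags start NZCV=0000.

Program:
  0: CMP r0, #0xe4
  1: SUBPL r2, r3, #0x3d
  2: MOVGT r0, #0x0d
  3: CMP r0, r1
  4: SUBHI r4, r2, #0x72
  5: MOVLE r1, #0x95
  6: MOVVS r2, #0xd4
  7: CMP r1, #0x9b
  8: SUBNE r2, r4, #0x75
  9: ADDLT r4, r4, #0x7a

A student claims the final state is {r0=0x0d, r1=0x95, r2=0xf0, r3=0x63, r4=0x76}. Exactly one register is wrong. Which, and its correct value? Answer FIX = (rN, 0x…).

[0] flags=0010 → (cmp)
[1] flags=0010 PL?T → r2=0x26
[2] flags=0010 GT?T → r0=0x0d
[3] flags=1000 → (cmp)
[4] flags=1000 HI?F → skip
[5] flags=1000 LE?T → r1=0x95
[6] flags=1000 VS?F → skip
[7] flags=1000 → (cmp)
[8] flags=1000 NE?T → r2=0xf0
[9] flags=1000 LT?T → r4=0xdf

FIX = (r4, 0xdf)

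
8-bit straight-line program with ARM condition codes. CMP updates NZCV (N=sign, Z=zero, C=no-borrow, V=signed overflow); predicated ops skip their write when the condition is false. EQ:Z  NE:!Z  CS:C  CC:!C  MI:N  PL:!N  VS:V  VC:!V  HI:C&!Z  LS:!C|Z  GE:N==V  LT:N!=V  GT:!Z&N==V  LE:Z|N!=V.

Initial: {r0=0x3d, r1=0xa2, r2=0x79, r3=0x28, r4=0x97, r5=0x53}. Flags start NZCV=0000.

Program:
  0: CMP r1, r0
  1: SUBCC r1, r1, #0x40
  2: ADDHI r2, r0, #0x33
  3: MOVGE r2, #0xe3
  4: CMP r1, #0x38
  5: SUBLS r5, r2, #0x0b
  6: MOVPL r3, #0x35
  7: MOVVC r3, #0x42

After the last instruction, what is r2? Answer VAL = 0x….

VAL = 0x70

0: ✓ CMP  NZCV=0011
1: · SUBCC
2: ✓ ADDHI  r2←0x70
3: · MOVGE
4: ✓ CMP  NZCV=0011
5: · SUBLS
6: ✓ MOVPL  r3←0x35
7: · MOVVC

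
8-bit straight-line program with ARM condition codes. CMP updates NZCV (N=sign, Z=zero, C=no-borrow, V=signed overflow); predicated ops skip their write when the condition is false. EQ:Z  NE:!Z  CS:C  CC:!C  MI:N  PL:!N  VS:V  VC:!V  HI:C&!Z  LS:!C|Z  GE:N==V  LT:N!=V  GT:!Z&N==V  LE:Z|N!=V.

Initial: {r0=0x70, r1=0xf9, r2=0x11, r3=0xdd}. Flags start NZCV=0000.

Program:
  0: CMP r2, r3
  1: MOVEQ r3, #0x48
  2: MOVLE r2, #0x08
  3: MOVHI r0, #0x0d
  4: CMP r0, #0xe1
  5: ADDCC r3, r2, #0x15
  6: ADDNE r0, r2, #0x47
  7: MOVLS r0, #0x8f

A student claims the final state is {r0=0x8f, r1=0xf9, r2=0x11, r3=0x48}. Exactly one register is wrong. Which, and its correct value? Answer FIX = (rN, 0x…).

FIX = (r3, 0x26)

0: ✓ CMP  NZCV=0000
1: · MOVEQ
2: · MOVLE
3: · MOVHI
4: ✓ CMP  NZCV=1001
5: ✓ ADDCC  r3←0x26
6: ✓ ADDNE  r0←0x58
7: ✓ MOVLS  r0←0x8f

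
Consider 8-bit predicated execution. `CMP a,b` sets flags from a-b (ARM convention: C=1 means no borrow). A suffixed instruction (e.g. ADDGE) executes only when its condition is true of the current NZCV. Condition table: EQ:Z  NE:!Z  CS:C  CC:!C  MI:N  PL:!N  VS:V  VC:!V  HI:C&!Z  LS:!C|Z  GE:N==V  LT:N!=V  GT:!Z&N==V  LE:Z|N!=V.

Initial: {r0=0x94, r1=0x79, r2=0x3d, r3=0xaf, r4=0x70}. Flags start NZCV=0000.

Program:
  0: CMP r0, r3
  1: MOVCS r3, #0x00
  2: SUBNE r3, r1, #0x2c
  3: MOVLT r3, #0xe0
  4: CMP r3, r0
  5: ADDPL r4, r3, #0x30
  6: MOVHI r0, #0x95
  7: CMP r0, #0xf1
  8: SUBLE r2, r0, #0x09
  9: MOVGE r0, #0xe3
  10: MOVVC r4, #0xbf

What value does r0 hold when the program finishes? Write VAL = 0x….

0: ✓ CMP  NZCV=1000
1: · MOVCS
2: ✓ SUBNE  r3←0x4d
3: ✓ MOVLT  r3←0xe0
4: ✓ CMP  NZCV=0010
5: ✓ ADDPL  r4←0x10
6: ✓ MOVHI  r0←0x95
7: ✓ CMP  NZCV=1000
8: ✓ SUBLE  r2←0x8c
9: · MOVGE
10: ✓ MOVVC  r4←0xbf

VAL = 0x95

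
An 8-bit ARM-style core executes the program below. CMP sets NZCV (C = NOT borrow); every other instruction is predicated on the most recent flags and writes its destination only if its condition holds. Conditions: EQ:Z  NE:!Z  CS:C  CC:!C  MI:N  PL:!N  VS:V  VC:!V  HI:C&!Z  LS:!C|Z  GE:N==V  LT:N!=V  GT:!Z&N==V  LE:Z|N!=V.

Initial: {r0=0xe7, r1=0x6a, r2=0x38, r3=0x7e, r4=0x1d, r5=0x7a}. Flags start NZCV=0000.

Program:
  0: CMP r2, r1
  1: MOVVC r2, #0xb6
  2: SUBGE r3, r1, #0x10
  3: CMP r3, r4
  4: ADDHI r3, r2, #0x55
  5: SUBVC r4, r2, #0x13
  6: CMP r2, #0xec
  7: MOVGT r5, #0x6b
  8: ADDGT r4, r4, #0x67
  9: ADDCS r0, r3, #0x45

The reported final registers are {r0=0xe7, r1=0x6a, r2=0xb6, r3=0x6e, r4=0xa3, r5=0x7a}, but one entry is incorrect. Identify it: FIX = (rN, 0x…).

0: ✓ CMP  NZCV=1000
1: ✓ MOVVC  r2←0xb6
2: · SUBGE
3: ✓ CMP  NZCV=0010
4: ✓ ADDHI  r3←0x0b
5: ✓ SUBVC  r4←0xa3
6: ✓ CMP  NZCV=1000
7: · MOVGT
8: · ADDGT
9: · ADDCS

FIX = (r3, 0x0b)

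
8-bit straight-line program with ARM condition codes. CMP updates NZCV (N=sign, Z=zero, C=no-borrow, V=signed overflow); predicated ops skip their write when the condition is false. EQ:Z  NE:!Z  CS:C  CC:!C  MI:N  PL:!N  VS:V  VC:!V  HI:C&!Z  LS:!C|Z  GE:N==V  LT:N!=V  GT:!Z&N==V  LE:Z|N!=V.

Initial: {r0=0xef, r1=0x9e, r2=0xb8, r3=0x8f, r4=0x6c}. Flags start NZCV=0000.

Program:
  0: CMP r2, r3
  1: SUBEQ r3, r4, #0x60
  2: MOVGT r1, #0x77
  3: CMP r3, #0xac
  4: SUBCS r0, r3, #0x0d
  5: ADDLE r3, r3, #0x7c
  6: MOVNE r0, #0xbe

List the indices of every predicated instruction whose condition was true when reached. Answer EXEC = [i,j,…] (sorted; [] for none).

EXEC = [2,5,6]

0: ✓ CMP  NZCV=0010
1: · SUBEQ
2: ✓ MOVGT  r1←0x77
3: ✓ CMP  NZCV=1000
4: · SUBCS
5: ✓ ADDLE  r3←0x0b
6: ✓ MOVNE  r0←0xbe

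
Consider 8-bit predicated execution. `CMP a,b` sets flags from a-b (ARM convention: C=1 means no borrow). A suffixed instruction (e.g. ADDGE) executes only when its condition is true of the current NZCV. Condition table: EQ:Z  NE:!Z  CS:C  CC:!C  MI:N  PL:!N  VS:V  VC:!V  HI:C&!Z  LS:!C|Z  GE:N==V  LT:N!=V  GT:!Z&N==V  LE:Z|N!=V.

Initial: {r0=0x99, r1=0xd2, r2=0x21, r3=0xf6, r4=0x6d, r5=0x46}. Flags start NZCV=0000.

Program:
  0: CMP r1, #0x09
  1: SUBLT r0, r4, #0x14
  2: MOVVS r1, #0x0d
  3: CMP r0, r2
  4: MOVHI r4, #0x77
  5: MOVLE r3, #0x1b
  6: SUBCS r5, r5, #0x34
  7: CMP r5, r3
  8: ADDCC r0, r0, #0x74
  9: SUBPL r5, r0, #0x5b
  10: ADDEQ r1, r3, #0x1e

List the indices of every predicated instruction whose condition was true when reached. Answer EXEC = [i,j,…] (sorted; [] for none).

[0] flags=1010 → (cmp)
[1] flags=1010 LT?T → r0=0x59
[2] flags=1010 VS?F → skip
[3] flags=0010 → (cmp)
[4] flags=0010 HI?T → r4=0x77
[5] flags=0010 LE?F → skip
[6] flags=0010 CS?T → r5=0x12
[7] flags=0000 → (cmp)
[8] flags=0000 CC?T → r0=0xcd
[9] flags=0000 PL?T → r5=0x72
[10] flags=0000 EQ?F → skip

EXEC = [1,4,6,8,9]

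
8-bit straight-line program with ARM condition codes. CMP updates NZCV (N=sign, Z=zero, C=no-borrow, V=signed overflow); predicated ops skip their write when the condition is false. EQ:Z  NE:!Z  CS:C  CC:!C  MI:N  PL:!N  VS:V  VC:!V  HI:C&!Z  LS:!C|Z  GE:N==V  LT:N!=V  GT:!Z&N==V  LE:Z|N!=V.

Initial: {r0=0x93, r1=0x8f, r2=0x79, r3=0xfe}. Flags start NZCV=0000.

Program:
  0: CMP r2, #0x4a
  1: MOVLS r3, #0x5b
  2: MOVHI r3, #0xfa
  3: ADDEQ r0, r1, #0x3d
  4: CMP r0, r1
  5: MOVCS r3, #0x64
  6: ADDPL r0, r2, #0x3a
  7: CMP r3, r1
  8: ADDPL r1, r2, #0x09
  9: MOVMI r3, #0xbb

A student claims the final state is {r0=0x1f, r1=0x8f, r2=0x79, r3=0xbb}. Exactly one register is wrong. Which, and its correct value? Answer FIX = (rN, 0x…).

FIX = (r0, 0xb3)

[0] flags=0010 → (cmp)
[1] flags=0010 LS?F → skip
[2] flags=0010 HI?T → r3=0xfa
[3] flags=0010 EQ?F → skip
[4] flags=0010 → (cmp)
[5] flags=0010 CS?T → r3=0x64
[6] flags=0010 PL?T → r0=0xb3
[7] flags=1001 → (cmp)
[8] flags=1001 PL?F → skip
[9] flags=1001 MI?T → r3=0xbb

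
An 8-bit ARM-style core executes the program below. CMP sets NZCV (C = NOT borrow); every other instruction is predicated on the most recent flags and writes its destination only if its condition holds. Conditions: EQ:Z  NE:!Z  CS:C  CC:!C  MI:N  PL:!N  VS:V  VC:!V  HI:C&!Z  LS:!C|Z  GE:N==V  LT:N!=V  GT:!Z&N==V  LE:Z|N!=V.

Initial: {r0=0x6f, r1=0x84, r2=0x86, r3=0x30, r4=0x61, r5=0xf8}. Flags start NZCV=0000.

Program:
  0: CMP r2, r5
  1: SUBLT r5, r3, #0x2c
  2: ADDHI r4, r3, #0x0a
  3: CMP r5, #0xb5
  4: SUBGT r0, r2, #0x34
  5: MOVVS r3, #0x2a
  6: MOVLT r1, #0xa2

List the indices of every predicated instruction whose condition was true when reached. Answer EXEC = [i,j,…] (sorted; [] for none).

[0] flags=1000 → (cmp)
[1] flags=1000 LT?T → r5=0x04
[2] flags=1000 HI?F → skip
[3] flags=0000 → (cmp)
[4] flags=0000 GT?T → r0=0x52
[5] flags=0000 VS?F → skip
[6] flags=0000 LT?F → skip

EXEC = [1,4]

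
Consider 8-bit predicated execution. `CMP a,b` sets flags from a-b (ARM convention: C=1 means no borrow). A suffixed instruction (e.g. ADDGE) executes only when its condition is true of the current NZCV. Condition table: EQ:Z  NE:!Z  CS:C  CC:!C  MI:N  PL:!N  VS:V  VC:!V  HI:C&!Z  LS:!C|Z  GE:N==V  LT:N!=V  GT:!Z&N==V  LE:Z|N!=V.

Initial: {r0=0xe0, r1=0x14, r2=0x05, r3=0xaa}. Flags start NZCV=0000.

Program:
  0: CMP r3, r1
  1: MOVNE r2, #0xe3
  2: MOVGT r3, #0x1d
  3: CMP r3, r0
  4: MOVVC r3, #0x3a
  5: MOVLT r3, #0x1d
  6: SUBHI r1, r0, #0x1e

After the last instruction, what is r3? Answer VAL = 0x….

VAL = 0x1d

0: ✓ CMP  NZCV=1010
1: ✓ MOVNE  r2←0xe3
2: · MOVGT
3: ✓ CMP  NZCV=1000
4: ✓ MOVVC  r3←0x3a
5: ✓ MOVLT  r3←0x1d
6: · SUBHI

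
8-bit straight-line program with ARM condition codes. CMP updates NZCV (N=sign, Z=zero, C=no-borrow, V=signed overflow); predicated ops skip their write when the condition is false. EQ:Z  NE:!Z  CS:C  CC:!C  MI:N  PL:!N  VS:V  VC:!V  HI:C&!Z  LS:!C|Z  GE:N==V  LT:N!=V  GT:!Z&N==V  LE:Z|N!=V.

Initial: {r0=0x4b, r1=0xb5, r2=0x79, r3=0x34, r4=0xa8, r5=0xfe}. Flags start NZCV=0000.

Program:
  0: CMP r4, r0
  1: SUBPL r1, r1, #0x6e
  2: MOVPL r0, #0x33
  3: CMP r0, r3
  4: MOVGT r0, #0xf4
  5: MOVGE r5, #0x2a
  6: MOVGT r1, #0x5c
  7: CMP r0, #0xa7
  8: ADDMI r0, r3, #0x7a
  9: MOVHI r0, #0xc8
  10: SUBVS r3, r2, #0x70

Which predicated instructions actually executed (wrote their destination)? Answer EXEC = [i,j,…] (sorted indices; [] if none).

[0] flags=0011 → (cmp)
[1] flags=0011 PL?T → r1=0x47
[2] flags=0011 PL?T → r0=0x33
[3] flags=1000 → (cmp)
[4] flags=1000 GT?F → skip
[5] flags=1000 GE?F → skip
[6] flags=1000 GT?F → skip
[7] flags=1001 → (cmp)
[8] flags=1001 MI?T → r0=0xae
[9] flags=1001 HI?F → skip
[10] flags=1001 VS?T → r3=0x09

EXEC = [1,2,8,10]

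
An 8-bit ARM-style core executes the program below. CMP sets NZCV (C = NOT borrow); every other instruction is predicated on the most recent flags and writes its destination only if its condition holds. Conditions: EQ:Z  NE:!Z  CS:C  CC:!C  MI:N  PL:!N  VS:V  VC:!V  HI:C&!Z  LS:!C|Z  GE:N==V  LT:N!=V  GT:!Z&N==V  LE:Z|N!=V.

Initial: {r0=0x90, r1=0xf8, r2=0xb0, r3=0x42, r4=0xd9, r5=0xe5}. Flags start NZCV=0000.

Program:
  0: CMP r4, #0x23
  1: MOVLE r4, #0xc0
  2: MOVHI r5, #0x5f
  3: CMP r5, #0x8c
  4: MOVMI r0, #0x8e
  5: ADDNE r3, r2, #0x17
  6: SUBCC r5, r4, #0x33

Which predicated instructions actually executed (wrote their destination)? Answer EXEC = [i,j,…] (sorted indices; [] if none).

EXEC = [1,2,4,5,6]

[0] flags=1010 → (cmp)
[1] flags=1010 LE?T → r4=0xc0
[2] flags=1010 HI?T → r5=0x5f
[3] flags=1001 → (cmp)
[4] flags=1001 MI?T → r0=0x8e
[5] flags=1001 NE?T → r3=0xc7
[6] flags=1001 CC?T → r5=0x8d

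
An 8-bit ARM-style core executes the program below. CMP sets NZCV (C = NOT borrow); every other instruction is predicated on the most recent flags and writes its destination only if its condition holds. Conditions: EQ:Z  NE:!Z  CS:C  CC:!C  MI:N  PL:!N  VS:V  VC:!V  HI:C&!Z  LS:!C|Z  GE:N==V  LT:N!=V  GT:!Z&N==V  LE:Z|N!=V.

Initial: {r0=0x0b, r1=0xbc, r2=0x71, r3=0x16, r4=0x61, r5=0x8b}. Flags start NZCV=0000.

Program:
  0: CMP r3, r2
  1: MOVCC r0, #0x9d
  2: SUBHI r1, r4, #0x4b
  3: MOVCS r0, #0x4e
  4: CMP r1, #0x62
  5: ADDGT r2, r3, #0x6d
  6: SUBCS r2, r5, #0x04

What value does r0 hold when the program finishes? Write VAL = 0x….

VAL = 0x9d

[0] flags=1000 → (cmp)
[1] flags=1000 CC?T → r0=0x9d
[2] flags=1000 HI?F → skip
[3] flags=1000 CS?F → skip
[4] flags=0011 → (cmp)
[5] flags=0011 GT?F → skip
[6] flags=0011 CS?T → r2=0x87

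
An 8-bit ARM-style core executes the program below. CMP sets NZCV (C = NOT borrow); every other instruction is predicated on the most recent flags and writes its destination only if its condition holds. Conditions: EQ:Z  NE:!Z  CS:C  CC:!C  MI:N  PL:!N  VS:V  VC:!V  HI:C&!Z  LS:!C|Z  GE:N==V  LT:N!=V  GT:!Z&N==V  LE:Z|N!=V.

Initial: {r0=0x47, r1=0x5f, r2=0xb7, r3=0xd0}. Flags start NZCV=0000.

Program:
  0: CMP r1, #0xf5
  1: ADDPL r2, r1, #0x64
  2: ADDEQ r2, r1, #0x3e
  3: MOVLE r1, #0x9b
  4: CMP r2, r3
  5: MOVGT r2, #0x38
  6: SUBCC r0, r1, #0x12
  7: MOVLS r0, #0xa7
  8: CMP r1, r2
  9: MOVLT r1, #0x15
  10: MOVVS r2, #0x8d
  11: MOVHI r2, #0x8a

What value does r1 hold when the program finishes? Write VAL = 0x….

0: ✓ CMP  NZCV=0000
1: ✓ ADDPL  r2←0xc3
2: · ADDEQ
3: · MOVLE
4: ✓ CMP  NZCV=1000
5: · MOVGT
6: ✓ SUBCC  r0←0x4d
7: ✓ MOVLS  r0←0xa7
8: ✓ CMP  NZCV=1001
9: · MOVLT
10: ✓ MOVVS  r2←0x8d
11: · MOVHI

VAL = 0x5f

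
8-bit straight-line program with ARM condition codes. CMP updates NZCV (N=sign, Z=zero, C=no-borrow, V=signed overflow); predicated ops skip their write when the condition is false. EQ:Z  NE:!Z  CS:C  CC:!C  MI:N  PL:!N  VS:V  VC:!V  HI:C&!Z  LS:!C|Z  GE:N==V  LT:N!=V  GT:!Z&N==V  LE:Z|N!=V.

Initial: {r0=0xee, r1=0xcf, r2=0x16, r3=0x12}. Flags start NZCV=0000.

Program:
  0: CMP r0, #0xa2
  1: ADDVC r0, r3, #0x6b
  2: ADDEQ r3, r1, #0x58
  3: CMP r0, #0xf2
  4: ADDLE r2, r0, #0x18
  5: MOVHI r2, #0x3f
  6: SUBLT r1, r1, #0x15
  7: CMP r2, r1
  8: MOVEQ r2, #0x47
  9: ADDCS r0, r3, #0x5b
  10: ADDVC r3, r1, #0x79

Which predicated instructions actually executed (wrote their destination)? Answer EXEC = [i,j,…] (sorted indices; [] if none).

EXEC = [1,10]

[0] flags=0010 → (cmp)
[1] flags=0010 VC?T → r0=0x7d
[2] flags=0010 EQ?F → skip
[3] flags=1001 → (cmp)
[4] flags=1001 LE?F → skip
[5] flags=1001 HI?F → skip
[6] flags=1001 LT?F → skip
[7] flags=0000 → (cmp)
[8] flags=0000 EQ?F → skip
[9] flags=0000 CS?F → skip
[10] flags=0000 VC?T → r3=0x48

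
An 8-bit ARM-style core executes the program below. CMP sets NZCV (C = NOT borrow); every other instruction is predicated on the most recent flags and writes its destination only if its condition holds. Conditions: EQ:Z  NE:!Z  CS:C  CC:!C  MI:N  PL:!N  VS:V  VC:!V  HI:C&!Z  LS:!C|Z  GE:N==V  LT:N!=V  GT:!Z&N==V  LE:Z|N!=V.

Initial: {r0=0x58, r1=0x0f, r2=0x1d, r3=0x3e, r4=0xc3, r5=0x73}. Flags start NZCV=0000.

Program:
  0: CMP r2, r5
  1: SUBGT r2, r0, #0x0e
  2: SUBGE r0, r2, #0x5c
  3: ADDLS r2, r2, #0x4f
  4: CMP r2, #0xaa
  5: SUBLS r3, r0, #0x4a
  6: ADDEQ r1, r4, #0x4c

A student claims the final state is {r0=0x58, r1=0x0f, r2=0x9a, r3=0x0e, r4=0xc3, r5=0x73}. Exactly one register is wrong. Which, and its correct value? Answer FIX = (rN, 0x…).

FIX = (r2, 0x6c)

[0] flags=1000 → (cmp)
[1] flags=1000 GT?F → skip
[2] flags=1000 GE?F → skip
[3] flags=1000 LS?T → r2=0x6c
[4] flags=1001 → (cmp)
[5] flags=1001 LS?T → r3=0x0e
[6] flags=1001 EQ?F → skip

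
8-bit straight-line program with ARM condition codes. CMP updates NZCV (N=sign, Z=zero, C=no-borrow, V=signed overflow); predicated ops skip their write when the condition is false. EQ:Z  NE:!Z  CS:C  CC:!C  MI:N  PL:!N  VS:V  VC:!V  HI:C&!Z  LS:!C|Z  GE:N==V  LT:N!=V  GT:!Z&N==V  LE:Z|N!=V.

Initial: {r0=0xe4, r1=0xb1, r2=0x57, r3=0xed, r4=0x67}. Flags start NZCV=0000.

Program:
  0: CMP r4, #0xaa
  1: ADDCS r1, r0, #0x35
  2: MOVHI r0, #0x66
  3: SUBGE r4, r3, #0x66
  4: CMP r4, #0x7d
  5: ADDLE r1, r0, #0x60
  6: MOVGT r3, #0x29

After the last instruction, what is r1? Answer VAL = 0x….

VAL = 0x44

[0] flags=1001 → (cmp)
[1] flags=1001 CS?F → skip
[2] flags=1001 HI?F → skip
[3] flags=1001 GE?T → r4=0x87
[4] flags=0011 → (cmp)
[5] flags=0011 LE?T → r1=0x44
[6] flags=0011 GT?F → skip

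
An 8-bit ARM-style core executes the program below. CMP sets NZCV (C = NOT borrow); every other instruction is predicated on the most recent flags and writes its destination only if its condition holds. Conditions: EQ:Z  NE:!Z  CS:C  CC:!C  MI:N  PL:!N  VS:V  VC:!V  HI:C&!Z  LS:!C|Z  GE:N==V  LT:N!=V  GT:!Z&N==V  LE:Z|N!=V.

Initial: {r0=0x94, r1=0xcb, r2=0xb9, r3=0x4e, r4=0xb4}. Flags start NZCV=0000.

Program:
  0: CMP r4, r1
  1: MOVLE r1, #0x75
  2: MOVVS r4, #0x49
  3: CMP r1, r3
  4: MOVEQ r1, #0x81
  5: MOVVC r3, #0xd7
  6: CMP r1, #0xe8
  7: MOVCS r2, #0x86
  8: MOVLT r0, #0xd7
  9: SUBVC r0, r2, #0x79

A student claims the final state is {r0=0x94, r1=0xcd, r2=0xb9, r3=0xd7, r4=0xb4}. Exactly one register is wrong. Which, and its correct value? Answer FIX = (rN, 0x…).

0: ✓ CMP  NZCV=1000
1: ✓ MOVLE  r1←0x75
2: · MOVVS
3: ✓ CMP  NZCV=0010
4: · MOVEQ
5: ✓ MOVVC  r3←0xd7
6: ✓ CMP  NZCV=1001
7: · MOVCS
8: · MOVLT
9: · SUBVC

FIX = (r1, 0x75)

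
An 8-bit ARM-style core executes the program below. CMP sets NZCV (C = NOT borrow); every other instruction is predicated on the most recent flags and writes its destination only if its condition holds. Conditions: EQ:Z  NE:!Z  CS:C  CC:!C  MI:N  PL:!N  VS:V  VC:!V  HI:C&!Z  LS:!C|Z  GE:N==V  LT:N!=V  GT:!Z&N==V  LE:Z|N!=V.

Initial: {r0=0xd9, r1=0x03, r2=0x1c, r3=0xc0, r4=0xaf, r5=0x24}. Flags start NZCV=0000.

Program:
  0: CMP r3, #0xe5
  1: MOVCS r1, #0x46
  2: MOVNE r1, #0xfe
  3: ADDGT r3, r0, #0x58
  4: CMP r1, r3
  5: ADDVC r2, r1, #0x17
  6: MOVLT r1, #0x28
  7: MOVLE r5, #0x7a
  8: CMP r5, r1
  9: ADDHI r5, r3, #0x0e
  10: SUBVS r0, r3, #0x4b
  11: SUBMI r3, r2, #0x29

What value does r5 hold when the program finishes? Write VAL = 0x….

[0] flags=1000 → (cmp)
[1] flags=1000 CS?F → skip
[2] flags=1000 NE?T → r1=0xfe
[3] flags=1000 GT?F → skip
[4] flags=0010 → (cmp)
[5] flags=0010 VC?T → r2=0x15
[6] flags=0010 LT?F → skip
[7] flags=0010 LE?F → skip
[8] flags=0000 → (cmp)
[9] flags=0000 HI?F → skip
[10] flags=0000 VS?F → skip
[11] flags=0000 MI?F → skip

VAL = 0x24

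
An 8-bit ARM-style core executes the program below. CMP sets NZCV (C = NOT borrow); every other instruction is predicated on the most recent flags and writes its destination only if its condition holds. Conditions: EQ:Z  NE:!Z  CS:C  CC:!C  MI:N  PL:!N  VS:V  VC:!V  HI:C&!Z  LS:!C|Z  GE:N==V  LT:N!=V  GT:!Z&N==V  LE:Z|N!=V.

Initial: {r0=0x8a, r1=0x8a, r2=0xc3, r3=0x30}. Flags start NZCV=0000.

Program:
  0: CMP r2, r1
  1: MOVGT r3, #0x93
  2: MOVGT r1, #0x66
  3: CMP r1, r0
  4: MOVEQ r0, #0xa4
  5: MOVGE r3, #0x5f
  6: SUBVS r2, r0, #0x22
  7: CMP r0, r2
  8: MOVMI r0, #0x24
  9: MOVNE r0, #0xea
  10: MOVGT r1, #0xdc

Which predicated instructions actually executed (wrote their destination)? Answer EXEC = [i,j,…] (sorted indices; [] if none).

0: ✓ CMP  NZCV=0010
1: ✓ MOVGT  r3←0x93
2: ✓ MOVGT  r1←0x66
3: ✓ CMP  NZCV=1001
4: · MOVEQ
5: ✓ MOVGE  r3←0x5f
6: ✓ SUBVS  r2←0x68
7: ✓ CMP  NZCV=0011
8: · MOVMI
9: ✓ MOVNE  r0←0xea
10: · MOVGT

EXEC = [1,2,5,6,9]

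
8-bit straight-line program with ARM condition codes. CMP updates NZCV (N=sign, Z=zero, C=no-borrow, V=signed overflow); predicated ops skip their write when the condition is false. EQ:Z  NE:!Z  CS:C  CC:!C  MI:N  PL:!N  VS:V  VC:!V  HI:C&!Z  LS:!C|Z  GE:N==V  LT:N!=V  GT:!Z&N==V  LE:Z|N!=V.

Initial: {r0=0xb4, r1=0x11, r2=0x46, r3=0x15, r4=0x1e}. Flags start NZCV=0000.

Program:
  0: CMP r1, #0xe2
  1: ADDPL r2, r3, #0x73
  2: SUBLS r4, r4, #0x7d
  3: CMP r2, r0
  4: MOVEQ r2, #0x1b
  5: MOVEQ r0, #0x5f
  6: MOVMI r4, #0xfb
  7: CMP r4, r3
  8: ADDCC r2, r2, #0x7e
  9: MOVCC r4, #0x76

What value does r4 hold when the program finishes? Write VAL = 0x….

VAL = 0xfb

[0] flags=0000 → (cmp)
[1] flags=0000 PL?T → r2=0x88
[2] flags=0000 LS?T → r4=0xa1
[3] flags=1000 → (cmp)
[4] flags=1000 EQ?F → skip
[5] flags=1000 EQ?F → skip
[6] flags=1000 MI?T → r4=0xfb
[7] flags=1010 → (cmp)
[8] flags=1010 CC?F → skip
[9] flags=1010 CC?F → skip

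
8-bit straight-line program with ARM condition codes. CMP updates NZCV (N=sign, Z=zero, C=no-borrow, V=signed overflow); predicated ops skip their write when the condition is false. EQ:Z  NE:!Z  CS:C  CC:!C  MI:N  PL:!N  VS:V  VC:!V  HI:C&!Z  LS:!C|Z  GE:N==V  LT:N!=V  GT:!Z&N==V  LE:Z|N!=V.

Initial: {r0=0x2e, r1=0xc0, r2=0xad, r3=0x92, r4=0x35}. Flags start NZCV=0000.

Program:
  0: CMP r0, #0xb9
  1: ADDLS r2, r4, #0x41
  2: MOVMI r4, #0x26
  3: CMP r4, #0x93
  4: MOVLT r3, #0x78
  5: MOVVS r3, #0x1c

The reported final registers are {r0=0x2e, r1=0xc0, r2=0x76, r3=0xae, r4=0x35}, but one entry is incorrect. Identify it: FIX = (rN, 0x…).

[0] flags=0000 → (cmp)
[1] flags=0000 LS?T → r2=0x76
[2] flags=0000 MI?F → skip
[3] flags=1001 → (cmp)
[4] flags=1001 LT?F → skip
[5] flags=1001 VS?T → r3=0x1c

FIX = (r3, 0x1c)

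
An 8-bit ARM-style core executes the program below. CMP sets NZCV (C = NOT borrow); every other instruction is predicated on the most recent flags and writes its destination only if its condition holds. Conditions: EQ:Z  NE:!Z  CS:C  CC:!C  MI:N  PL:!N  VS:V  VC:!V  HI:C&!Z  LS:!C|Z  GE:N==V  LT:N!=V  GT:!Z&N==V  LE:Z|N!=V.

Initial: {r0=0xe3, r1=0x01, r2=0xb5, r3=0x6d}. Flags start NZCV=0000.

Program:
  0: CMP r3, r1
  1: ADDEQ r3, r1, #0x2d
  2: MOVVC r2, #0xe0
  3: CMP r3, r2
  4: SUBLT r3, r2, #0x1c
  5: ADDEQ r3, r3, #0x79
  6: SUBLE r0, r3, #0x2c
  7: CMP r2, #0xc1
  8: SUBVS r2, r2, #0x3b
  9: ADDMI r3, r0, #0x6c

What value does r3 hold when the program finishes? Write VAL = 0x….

[0] flags=0010 → (cmp)
[1] flags=0010 EQ?F → skip
[2] flags=0010 VC?T → r2=0xe0
[3] flags=1001 → (cmp)
[4] flags=1001 LT?F → skip
[5] flags=1001 EQ?F → skip
[6] flags=1001 LE?F → skip
[7] flags=0010 → (cmp)
[8] flags=0010 VS?F → skip
[9] flags=0010 MI?F → skip

VAL = 0x6d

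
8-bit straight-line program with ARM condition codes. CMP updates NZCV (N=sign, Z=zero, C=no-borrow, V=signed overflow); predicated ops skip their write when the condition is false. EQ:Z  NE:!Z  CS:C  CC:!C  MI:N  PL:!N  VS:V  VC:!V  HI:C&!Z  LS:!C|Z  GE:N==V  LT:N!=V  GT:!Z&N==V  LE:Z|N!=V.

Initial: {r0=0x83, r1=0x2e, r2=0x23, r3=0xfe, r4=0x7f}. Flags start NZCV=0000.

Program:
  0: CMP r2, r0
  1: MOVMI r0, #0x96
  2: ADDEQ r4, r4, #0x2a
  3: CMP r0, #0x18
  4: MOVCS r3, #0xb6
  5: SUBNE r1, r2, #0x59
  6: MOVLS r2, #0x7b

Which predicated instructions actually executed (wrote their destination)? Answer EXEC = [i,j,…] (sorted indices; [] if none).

0: ✓ CMP  NZCV=1001
1: ✓ MOVMI  r0←0x96
2: · ADDEQ
3: ✓ CMP  NZCV=0011
4: ✓ MOVCS  r3←0xb6
5: ✓ SUBNE  r1←0xca
6: · MOVLS

EXEC = [1,4,5]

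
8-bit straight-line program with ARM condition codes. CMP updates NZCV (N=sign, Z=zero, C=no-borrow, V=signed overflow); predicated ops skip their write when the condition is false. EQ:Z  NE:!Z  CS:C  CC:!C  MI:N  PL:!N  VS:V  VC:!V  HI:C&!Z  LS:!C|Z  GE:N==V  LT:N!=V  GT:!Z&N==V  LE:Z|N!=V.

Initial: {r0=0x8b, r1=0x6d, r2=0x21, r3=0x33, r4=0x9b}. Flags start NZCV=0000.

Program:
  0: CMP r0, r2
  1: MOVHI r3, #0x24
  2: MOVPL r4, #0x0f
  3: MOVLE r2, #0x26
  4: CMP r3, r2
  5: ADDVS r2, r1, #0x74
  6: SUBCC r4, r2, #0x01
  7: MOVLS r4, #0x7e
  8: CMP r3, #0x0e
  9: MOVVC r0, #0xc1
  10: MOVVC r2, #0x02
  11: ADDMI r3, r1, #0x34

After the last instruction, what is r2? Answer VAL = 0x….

VAL = 0x02

0: ✓ CMP  NZCV=0011
1: ✓ MOVHI  r3←0x24
2: ✓ MOVPL  r4←0x0f
3: ✓ MOVLE  r2←0x26
4: ✓ CMP  NZCV=1000
5: · ADDVS
6: ✓ SUBCC  r4←0x25
7: ✓ MOVLS  r4←0x7e
8: ✓ CMP  NZCV=0010
9: ✓ MOVVC  r0←0xc1
10: ✓ MOVVC  r2←0x02
11: · ADDMI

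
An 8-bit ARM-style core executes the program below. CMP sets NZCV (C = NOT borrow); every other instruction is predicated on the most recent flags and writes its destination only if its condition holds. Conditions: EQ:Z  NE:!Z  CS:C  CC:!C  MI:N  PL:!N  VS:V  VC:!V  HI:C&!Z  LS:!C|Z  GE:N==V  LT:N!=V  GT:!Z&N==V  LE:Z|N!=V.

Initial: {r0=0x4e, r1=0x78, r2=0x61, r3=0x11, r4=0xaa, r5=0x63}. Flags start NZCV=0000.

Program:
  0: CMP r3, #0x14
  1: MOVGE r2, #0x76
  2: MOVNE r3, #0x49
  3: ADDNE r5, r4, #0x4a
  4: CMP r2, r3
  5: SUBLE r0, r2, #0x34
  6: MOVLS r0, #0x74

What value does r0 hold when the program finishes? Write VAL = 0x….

[0] flags=1000 → (cmp)
[1] flags=1000 GE?F → skip
[2] flags=1000 NE?T → r3=0x49
[3] flags=1000 NE?T → r5=0xf4
[4] flags=0010 → (cmp)
[5] flags=0010 LE?F → skip
[6] flags=0010 LS?F → skip

VAL = 0x4e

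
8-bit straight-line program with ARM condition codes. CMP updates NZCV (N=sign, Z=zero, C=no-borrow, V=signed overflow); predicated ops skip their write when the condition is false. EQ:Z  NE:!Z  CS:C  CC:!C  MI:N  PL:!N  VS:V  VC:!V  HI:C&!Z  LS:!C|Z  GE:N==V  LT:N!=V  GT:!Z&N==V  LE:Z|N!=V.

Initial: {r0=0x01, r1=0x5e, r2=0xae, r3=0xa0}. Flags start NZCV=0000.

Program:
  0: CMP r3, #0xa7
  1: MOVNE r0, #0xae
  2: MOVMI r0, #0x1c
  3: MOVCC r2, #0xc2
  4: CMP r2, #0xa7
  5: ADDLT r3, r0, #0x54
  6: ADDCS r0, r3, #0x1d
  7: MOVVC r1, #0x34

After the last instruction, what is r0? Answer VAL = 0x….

0: ✓ CMP  NZCV=1000
1: ✓ MOVNE  r0←0xae
2: ✓ MOVMI  r0←0x1c
3: ✓ MOVCC  r2←0xc2
4: ✓ CMP  NZCV=0010
5: · ADDLT
6: ✓ ADDCS  r0←0xbd
7: ✓ MOVVC  r1←0x34

VAL = 0xbd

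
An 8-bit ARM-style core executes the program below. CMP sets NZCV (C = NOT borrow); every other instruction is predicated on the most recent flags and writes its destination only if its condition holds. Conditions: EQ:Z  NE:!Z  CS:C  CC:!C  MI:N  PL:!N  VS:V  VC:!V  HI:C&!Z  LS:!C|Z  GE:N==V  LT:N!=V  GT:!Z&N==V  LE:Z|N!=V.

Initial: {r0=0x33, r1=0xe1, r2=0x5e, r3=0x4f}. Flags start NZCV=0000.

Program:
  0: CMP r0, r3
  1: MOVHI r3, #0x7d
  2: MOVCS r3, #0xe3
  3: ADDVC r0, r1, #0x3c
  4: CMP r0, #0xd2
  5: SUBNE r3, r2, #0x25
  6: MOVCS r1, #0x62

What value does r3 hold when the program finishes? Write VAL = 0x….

[0] flags=1000 → (cmp)
[1] flags=1000 HI?F → skip
[2] flags=1000 CS?F → skip
[3] flags=1000 VC?T → r0=0x1d
[4] flags=0000 → (cmp)
[5] flags=0000 NE?T → r3=0x39
[6] flags=0000 CS?F → skip

VAL = 0x39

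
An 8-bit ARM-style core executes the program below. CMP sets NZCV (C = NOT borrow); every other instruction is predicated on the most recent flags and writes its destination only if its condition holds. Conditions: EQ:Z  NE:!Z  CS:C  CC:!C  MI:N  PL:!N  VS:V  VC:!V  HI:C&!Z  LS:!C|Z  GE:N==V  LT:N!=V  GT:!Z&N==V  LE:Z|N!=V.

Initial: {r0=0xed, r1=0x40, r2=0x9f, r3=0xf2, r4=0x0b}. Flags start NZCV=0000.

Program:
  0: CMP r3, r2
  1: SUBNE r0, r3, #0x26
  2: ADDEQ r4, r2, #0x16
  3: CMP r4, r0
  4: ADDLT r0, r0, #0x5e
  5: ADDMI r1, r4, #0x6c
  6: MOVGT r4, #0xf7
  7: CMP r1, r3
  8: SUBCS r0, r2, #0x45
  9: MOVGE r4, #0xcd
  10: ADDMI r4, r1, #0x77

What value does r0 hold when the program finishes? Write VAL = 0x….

[0] flags=0010 → (cmp)
[1] flags=0010 NE?T → r0=0xcc
[2] flags=0010 EQ?F → skip
[3] flags=0000 → (cmp)
[4] flags=0000 LT?F → skip
[5] flags=0000 MI?F → skip
[6] flags=0000 GT?T → r4=0xf7
[7] flags=0000 → (cmp)
[8] flags=0000 CS?F → skip
[9] flags=0000 GE?T → r4=0xcd
[10] flags=0000 MI?F → skip

VAL = 0xcc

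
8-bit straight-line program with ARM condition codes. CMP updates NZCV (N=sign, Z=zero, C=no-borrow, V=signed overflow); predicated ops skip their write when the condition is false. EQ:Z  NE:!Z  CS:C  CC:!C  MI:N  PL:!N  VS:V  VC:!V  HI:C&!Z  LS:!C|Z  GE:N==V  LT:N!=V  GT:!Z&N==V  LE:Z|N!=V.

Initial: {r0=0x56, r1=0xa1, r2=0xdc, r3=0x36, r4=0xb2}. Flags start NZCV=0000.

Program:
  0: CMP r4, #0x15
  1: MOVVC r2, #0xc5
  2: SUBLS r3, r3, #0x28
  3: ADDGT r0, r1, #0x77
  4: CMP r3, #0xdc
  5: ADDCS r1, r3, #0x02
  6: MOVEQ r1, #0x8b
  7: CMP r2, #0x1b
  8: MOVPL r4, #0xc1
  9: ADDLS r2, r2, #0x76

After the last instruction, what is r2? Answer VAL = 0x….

0: ✓ CMP  NZCV=1010
1: ✓ MOVVC  r2←0xc5
2: · SUBLS
3: · ADDGT
4: ✓ CMP  NZCV=0000
5: · ADDCS
6: · MOVEQ
7: ✓ CMP  NZCV=1010
8: · MOVPL
9: · ADDLS

VAL = 0xc5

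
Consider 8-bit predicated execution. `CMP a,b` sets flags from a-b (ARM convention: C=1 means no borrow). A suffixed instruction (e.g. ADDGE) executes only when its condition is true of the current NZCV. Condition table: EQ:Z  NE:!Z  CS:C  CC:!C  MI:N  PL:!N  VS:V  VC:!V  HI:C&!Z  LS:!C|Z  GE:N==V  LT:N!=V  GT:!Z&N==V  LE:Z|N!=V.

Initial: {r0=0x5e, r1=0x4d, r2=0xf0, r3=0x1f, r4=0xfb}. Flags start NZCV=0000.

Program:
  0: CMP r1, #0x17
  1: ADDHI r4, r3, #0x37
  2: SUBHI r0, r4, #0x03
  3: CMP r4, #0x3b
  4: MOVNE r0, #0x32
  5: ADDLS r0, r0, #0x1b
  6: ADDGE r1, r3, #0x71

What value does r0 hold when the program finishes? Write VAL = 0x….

VAL = 0x32

[0] flags=0010 → (cmp)
[1] flags=0010 HI?T → r4=0x56
[2] flags=0010 HI?T → r0=0x53
[3] flags=0010 → (cmp)
[4] flags=0010 NE?T → r0=0x32
[5] flags=0010 LS?F → skip
[6] flags=0010 GE?T → r1=0x90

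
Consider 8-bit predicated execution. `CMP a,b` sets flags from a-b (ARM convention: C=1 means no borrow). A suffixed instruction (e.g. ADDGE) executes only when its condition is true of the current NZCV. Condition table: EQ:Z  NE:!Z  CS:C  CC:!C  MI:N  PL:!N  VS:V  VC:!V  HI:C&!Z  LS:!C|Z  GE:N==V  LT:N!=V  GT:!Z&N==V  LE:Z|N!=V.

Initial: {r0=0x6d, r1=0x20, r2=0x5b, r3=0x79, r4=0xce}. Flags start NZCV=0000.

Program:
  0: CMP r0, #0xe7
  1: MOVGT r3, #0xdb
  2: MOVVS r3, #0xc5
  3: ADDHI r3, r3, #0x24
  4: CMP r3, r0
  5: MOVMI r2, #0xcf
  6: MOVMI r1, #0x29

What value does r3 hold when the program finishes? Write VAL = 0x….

[0] flags=1001 → (cmp)
[1] flags=1001 GT?T → r3=0xdb
[2] flags=1001 VS?T → r3=0xc5
[3] flags=1001 HI?F → skip
[4] flags=0011 → (cmp)
[5] flags=0011 MI?F → skip
[6] flags=0011 MI?F → skip

VAL = 0xc5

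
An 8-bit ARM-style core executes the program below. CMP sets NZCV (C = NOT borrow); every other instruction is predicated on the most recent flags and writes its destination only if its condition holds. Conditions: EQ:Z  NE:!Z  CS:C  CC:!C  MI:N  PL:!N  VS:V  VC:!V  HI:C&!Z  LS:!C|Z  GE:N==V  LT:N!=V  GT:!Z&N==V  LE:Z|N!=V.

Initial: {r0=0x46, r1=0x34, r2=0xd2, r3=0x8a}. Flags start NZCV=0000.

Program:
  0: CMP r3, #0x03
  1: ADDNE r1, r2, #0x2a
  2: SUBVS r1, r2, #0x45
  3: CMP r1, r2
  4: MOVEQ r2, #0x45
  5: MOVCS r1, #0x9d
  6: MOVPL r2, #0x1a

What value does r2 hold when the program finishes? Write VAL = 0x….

VAL = 0x1a

0: ✓ CMP  NZCV=1010
1: ✓ ADDNE  r1←0xfc
2: · SUBVS
3: ✓ CMP  NZCV=0010
4: · MOVEQ
5: ✓ MOVCS  r1←0x9d
6: ✓ MOVPL  r2←0x1a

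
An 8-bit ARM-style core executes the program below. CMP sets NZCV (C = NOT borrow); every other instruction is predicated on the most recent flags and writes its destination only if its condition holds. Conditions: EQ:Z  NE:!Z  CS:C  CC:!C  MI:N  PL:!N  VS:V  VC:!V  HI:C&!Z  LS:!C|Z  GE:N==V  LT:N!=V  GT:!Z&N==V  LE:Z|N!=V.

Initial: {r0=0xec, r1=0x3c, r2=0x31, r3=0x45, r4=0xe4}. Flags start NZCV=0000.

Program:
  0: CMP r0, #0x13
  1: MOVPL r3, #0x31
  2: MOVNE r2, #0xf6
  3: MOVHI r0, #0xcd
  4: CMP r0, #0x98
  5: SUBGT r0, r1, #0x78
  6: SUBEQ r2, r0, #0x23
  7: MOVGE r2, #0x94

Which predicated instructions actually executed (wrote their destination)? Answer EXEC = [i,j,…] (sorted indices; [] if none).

EXEC = [2,3,5,7]

0: ✓ CMP  NZCV=1010
1: · MOVPL
2: ✓ MOVNE  r2←0xf6
3: ✓ MOVHI  r0←0xcd
4: ✓ CMP  NZCV=0010
5: ✓ SUBGT  r0←0xc4
6: · SUBEQ
7: ✓ MOVGE  r2←0x94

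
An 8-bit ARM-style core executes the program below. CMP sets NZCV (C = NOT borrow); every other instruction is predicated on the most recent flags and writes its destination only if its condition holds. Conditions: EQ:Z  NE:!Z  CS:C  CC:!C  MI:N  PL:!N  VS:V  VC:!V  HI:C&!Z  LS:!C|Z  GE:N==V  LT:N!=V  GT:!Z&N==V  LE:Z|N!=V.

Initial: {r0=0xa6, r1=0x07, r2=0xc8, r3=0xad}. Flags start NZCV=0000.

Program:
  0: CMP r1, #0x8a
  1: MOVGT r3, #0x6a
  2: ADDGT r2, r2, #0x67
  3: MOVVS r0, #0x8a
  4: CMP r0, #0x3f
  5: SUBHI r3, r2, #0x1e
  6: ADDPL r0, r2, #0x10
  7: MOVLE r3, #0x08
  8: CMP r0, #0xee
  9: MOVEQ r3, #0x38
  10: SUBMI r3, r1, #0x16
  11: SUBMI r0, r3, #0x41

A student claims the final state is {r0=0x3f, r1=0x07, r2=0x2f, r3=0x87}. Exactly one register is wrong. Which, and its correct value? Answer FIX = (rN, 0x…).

[0] flags=0000 → (cmp)
[1] flags=0000 GT?T → r3=0x6a
[2] flags=0000 GT?T → r2=0x2f
[3] flags=0000 VS?F → skip
[4] flags=0011 → (cmp)
[5] flags=0011 HI?T → r3=0x11
[6] flags=0011 PL?T → r0=0x3f
[7] flags=0011 LE?T → r3=0x08
[8] flags=0000 → (cmp)
[9] flags=0000 EQ?F → skip
[10] flags=0000 MI?F → skip
[11] flags=0000 MI?F → skip

FIX = (r3, 0x08)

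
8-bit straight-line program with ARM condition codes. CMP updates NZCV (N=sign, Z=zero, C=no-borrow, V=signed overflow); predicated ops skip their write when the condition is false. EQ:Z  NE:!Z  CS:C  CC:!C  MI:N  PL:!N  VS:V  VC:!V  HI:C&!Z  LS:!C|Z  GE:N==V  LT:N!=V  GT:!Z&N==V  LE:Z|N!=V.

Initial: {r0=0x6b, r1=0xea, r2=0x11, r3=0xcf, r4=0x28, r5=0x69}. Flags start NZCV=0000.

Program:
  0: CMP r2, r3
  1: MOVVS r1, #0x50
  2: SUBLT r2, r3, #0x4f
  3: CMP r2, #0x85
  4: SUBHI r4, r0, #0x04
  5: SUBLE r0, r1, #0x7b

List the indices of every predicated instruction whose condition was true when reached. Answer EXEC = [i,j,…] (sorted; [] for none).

[0] flags=0000 → (cmp)
[1] flags=0000 VS?F → skip
[2] flags=0000 LT?F → skip
[3] flags=1001 → (cmp)
[4] flags=1001 HI?F → skip
[5] flags=1001 LE?F → skip

EXEC = []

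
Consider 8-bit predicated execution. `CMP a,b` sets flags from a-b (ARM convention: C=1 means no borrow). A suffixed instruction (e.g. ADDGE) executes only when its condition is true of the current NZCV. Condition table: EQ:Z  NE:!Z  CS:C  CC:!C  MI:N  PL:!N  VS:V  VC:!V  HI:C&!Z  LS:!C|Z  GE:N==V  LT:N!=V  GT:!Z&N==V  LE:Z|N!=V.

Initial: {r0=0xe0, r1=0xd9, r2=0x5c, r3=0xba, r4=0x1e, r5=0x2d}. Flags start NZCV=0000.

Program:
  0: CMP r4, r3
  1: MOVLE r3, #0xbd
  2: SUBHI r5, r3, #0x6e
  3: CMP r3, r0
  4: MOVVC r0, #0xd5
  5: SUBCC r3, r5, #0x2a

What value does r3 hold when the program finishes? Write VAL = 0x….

VAL = 0x03

[0] flags=0000 → (cmp)
[1] flags=0000 LE?F → skip
[2] flags=0000 HI?F → skip
[3] flags=1000 → (cmp)
[4] flags=1000 VC?T → r0=0xd5
[5] flags=1000 CC?T → r3=0x03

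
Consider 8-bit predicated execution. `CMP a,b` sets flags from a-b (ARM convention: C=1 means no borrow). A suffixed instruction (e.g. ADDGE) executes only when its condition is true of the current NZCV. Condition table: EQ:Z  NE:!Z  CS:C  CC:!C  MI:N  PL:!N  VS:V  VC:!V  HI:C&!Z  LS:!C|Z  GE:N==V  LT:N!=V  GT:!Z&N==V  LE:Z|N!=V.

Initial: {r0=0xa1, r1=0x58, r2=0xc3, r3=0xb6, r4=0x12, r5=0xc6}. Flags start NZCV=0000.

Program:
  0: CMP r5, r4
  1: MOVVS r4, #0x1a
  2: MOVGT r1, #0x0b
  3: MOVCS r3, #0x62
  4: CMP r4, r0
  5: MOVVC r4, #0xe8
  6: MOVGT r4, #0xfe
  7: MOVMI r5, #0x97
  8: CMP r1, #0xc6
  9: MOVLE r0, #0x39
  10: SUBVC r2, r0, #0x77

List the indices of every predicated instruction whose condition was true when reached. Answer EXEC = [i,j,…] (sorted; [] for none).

[0] flags=1010 → (cmp)
[1] flags=1010 VS?F → skip
[2] flags=1010 GT?F → skip
[3] flags=1010 CS?T → r3=0x62
[4] flags=0000 → (cmp)
[5] flags=0000 VC?T → r4=0xe8
[6] flags=0000 GT?T → r4=0xfe
[7] flags=0000 MI?F → skip
[8] flags=1001 → (cmp)
[9] flags=1001 LE?F → skip
[10] flags=1001 VC?F → skip

EXEC = [3,5,6]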